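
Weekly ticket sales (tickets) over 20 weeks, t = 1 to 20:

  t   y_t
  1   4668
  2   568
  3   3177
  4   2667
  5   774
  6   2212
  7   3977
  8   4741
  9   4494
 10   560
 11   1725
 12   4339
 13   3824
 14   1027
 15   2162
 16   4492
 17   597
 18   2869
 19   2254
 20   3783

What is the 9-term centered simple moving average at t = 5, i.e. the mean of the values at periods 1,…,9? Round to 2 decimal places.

3030.89

Sum of periods 1–9: 4668 + 568 + 3177 + 2667 + 774 + 2212 + 3977 + 4741 + 4494 = 27278
Divide by 9: 27278 / 9 = 3030.89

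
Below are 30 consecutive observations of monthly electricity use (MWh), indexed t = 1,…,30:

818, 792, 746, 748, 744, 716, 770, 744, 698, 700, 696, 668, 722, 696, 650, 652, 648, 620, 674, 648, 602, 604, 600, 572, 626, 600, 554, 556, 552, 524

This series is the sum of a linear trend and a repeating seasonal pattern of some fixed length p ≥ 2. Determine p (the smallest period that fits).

6

First differences y_{t+1} − y_t: -26, -46, 2, -4, -28, 54, -26, -46, 2, -4, -28, 54, -26, -46, …
The difference pattern repeats every 6 terms and not for any smaller step, so p = 6.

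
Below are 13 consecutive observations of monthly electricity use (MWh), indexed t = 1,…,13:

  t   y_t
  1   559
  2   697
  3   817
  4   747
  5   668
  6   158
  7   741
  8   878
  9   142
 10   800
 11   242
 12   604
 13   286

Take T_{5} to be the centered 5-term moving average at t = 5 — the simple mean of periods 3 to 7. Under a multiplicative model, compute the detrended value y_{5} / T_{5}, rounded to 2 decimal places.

1.07

Trend T_5 = (817 + 747 + 668 + 158 + 741) / 5 = 3131/5 = 626.2000
Ratio to trend: 668 / 626.2000 = 1.07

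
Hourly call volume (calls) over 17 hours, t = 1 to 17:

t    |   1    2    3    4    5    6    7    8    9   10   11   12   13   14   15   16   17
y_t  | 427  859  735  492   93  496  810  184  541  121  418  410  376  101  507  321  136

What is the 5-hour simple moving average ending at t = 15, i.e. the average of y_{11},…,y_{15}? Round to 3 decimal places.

Sum of periods 11–15: 418 + 410 + 376 + 101 + 507 = 1812
Divide by 5: 1812 / 5 = 362.400

362.400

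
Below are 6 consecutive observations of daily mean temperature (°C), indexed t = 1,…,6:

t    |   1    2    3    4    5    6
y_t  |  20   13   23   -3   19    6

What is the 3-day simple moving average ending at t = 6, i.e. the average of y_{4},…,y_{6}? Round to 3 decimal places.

Sum of periods 4–6: (-3) + 19 + 6 = 22
Divide by 3: 22 / 3 = 7.333

7.333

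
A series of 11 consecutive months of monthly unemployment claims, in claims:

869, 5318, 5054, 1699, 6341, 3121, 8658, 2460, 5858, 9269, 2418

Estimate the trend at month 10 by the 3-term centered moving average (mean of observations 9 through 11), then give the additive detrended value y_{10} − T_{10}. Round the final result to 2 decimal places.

Trend T_10 = (5858 + 9269 + 2418) / 3 = 17545/3 = 5848.3333
Detrended value: 9269 − 5848.3333 = 3420.67

3420.67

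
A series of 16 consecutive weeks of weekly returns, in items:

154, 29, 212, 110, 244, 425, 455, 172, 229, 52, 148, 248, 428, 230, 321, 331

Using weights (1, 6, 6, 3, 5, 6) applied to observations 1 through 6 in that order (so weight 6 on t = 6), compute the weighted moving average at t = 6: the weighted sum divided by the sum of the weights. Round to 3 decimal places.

Weighted sum: 1·154 + 6·29 + 6·212 + 3·110 + 5·244 + 6·425 = 154 + 174 + 1272 + 330 + 1220 + 2550 = 5700
Weight total: 1 + 6 + 6 + 3 + 5 + 6 = 27
WMA = 5700 / 27 = 211.111

211.111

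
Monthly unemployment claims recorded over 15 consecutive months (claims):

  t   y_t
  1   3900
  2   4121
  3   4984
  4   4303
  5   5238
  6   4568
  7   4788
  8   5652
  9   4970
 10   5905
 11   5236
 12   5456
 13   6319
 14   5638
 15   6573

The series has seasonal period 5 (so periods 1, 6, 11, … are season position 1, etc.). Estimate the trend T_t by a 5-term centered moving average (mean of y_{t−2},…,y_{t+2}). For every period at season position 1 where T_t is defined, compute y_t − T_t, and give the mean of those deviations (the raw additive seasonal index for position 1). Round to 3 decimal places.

-341.500

Season position 1 occurs at t = 6, 11 (where T_t is defined).
t=6: T_6 = 4909.80000; y_6 − T_6 = 4568 − 4909.80000 = -341.80000
t=11: T_11 = 5577.20000; y_11 − T_11 = 5236 − 5577.20000 = -341.20000
Mean deviation: (-341.80000 + -341.20000) / 2 = -341.500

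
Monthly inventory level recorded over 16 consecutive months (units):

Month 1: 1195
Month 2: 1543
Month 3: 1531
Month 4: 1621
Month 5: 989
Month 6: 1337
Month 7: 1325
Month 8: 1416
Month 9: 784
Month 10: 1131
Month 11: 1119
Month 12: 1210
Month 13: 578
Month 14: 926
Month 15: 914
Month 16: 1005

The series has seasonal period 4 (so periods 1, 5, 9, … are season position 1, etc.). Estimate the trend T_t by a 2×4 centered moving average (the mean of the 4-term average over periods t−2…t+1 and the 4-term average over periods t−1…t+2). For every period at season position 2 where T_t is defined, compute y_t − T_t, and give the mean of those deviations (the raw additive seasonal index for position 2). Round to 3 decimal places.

44.500

Season position 2 occurs at t = 6, 10, 14 (where T_t is defined).
t=6: T_6 = 1292.37500; y_6 − T_6 = 1337 − 1292.37500 = 44.62500
t=10: T_10 = 1086.75000; y_10 − T_10 = 1131 − 1086.75000 = 44.25000
t=14: T_14 = 881.37500; y_14 − T_14 = 926 − 881.37500 = 44.62500
Mean deviation: (44.62500 + 44.25000 + 44.62500) / 3 = 44.500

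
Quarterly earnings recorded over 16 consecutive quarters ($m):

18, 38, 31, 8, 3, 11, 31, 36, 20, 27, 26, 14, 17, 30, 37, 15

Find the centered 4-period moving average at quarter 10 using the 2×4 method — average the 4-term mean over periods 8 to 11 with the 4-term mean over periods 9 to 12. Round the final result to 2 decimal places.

Sum over 8–11: 36 + 20 + 27 + 26 = 109
Sum over 9–12: 20 + 27 + 26 + 14 = 87
CMA at t=10 = (109 + 87) / (2·4) = 196 / 8 = 24.50

24.50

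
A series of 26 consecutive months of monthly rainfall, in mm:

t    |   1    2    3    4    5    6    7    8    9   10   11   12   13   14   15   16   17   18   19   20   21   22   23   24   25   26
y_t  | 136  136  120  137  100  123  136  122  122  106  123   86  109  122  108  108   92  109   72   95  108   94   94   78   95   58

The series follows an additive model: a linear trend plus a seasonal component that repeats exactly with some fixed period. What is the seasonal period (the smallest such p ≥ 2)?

7

First differences y_{t+1} − y_t: 0, -16, 17, -37, 23, 13, -14, 0, -16, 17, -37, 23, 13, -14, 0, -16, …
The difference pattern repeats every 7 terms and not for any smaller step, so p = 7.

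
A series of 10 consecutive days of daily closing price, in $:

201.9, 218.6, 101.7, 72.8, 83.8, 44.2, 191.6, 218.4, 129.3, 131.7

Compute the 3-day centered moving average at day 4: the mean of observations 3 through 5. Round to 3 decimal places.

Sum of periods 3–5: 101.7 + 72.8 + 83.8 = 258.3
Divide by 3: 258.3 / 3 = 86.100

86.100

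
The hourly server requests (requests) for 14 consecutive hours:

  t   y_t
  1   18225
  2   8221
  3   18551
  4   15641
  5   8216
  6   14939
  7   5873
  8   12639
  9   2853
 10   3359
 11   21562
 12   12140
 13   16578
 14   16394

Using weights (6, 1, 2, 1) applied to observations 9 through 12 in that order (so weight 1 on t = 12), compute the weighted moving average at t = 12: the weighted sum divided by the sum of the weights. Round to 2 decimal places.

Weighted sum: 6·2853 + 1·3359 + 2·21562 + 1·12140 = 17118 + 3359 + 43124 + 12140 = 75741
Weight total: 6 + 1 + 2 + 1 = 10
WMA = 75741 / 10 = 7574.10

7574.10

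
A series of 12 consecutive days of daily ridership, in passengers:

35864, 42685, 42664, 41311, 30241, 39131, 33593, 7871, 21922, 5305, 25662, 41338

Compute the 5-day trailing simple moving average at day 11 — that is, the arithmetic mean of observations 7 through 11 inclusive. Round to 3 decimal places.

18870.600

Sum of periods 7–11: 33593 + 7871 + 21922 + 5305 + 25662 = 94353
Divide by 5: 94353 / 5 = 18870.600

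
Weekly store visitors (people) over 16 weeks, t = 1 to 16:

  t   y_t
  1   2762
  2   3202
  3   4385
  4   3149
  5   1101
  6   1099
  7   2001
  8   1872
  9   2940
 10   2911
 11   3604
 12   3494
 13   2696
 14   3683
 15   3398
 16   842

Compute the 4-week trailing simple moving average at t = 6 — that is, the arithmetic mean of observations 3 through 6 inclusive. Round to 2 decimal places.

2433.50

Sum of periods 3–6: 4385 + 3149 + 1101 + 1099 = 9734
Divide by 4: 9734 / 4 = 2433.50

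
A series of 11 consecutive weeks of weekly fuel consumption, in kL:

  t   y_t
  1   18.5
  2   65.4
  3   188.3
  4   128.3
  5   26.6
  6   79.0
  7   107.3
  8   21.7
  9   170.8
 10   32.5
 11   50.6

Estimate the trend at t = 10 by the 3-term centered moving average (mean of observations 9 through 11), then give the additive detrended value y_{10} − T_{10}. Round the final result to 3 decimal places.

-52.133

Trend T_10 = (170.8 + 32.5 + 50.6) / 3 = 253.9/3 = 84.63333
Detrended value: 32.5 − 84.63333 = -52.133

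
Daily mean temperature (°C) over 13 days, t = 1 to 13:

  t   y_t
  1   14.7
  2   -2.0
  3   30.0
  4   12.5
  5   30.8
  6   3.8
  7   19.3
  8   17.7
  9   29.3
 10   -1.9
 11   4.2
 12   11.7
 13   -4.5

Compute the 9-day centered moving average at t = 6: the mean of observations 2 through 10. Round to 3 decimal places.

Sum of periods 2–10: (-2.0) + 30.0 + 12.5 + 30.8 + 3.8 + 19.3 + 17.7 + 29.3 + (-1.9) = 139.5
Divide by 9: 139.5 / 9 = 15.500

15.500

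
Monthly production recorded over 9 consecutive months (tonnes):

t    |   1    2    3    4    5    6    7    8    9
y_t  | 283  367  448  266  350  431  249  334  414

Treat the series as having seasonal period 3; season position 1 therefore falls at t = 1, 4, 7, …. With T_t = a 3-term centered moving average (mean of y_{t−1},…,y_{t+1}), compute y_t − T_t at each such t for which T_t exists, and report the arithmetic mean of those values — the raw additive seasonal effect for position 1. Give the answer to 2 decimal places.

Season position 1 occurs at t = 4, 7 (where T_t is defined).
t=4: T_4 = 354.6667; y_4 − T_4 = 266 − 354.6667 = -88.6667
t=7: T_7 = 338.0000; y_7 − T_7 = 249 − 338.0000 = -89.0000
Mean deviation: (-88.6667 + -89.0000) / 2 = -88.83

-88.83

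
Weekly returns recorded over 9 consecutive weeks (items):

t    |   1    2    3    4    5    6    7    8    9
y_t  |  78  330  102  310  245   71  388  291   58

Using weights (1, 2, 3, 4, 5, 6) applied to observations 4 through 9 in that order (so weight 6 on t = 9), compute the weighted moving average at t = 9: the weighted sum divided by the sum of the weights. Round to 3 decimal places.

208.000

Weighted sum: 1·310 + 2·245 + 3·71 + 4·388 + 5·291 + 6·58 = 310 + 490 + 213 + 1552 + 1455 + 348 = 4368
Weight total: 1 + 2 + 3 + 4 + 5 + 6 = 21
WMA = 4368 / 21 = 208.000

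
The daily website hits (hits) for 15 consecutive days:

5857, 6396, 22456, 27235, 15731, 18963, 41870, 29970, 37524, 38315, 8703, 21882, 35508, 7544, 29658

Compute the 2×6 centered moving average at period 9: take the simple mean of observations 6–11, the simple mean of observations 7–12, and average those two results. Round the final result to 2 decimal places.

Sum over 6–11: 18963 + 41870 + 29970 + 37524 + 38315 + 8703 = 175345
Sum over 7–12: 41870 + 29970 + 37524 + 38315 + 8703 + 21882 = 178264
CMA at t=9 = (175345 + 178264) / (2·6) = 353609 / 12 = 29467.42

29467.42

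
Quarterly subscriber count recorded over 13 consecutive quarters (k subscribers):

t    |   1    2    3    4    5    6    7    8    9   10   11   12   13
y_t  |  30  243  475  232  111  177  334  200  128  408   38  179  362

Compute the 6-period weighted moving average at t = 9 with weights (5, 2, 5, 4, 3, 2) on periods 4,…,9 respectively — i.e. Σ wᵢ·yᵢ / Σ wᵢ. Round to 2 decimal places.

Weighted sum: 5·232 + 2·111 + 5·177 + 4·334 + 3·200 + 2·128 = 1160 + 222 + 885 + 1336 + 600 + 256 = 4459
Weight total: 5 + 2 + 5 + 4 + 3 + 2 = 21
WMA = 4459 / 21 = 212.33

212.33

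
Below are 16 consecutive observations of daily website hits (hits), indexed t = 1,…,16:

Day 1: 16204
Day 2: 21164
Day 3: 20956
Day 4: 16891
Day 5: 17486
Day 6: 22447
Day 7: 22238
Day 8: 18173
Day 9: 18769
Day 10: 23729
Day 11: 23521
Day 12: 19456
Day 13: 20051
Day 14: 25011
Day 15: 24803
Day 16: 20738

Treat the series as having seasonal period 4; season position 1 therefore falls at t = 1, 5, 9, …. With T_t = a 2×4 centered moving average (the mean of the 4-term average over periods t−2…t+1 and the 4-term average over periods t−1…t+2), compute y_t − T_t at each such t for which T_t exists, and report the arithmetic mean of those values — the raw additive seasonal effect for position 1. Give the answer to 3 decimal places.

Season position 1 occurs at t = 5, 9, 13 (where T_t is defined).
t=5: T_5 = 19605.25000; y_5 − T_5 = 17486 − 19605.25000 = -2119.25000
t=9: T_9 = 20887.62500; y_9 − T_9 = 18769 − 20887.62500 = -2118.62500
t=13: T_13 = 22170.00000; y_13 − T_13 = 20051 − 22170.00000 = -2119.00000
Mean deviation: (-2119.25000 + -2118.62500 + -2119.00000) / 3 = -2118.958

-2118.958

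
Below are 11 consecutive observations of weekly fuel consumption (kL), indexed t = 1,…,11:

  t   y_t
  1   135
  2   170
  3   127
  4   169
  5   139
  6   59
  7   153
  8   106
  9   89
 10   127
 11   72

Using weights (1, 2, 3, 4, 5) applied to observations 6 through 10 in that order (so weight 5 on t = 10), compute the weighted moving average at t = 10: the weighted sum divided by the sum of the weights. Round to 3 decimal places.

111.600

Weighted sum: 1·59 + 2·153 + 3·106 + 4·89 + 5·127 = 59 + 306 + 318 + 356 + 635 = 1674
Weight total: 1 + 2 + 3 + 4 + 5 = 15
WMA = 1674 / 15 = 111.600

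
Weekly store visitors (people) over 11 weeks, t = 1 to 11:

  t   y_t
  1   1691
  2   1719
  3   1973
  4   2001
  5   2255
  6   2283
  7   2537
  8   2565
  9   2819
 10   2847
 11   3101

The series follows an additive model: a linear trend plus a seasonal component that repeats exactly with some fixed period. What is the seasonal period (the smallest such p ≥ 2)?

First differences y_{t+1} − y_t: 28, 254, 28, 254, 28, 254, …
The difference pattern repeats every 2 terms and not for any smaller step, so p = 2.

2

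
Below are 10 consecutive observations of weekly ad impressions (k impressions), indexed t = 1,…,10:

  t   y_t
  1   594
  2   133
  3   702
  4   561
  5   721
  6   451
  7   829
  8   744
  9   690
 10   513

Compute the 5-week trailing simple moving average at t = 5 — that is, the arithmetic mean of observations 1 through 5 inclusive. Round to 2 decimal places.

Sum of periods 1–5: 594 + 133 + 702 + 561 + 721 = 2711
Divide by 5: 2711 / 5 = 542.20

542.20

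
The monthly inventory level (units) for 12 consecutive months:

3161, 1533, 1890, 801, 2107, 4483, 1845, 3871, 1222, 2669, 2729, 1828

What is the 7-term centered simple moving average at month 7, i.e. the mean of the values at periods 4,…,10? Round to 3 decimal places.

Sum of periods 4–10: 801 + 2107 + 4483 + 1845 + 3871 + 1222 + 2669 = 16998
Divide by 7: 16998 / 7 = 2428.286

2428.286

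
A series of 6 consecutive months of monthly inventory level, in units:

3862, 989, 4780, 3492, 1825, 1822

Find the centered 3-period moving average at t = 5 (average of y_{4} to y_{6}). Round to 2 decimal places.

2379.67

Sum of periods 4–6: 3492 + 1825 + 1822 = 7139
Divide by 3: 7139 / 3 = 2379.67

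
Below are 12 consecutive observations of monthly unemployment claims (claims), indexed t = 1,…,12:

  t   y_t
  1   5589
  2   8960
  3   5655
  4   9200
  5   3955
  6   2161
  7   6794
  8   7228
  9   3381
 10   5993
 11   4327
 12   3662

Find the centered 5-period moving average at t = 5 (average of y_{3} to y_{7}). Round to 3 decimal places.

5553.000

Sum of periods 3–7: 5655 + 9200 + 3955 + 2161 + 6794 = 27765
Divide by 5: 27765 / 5 = 5553.000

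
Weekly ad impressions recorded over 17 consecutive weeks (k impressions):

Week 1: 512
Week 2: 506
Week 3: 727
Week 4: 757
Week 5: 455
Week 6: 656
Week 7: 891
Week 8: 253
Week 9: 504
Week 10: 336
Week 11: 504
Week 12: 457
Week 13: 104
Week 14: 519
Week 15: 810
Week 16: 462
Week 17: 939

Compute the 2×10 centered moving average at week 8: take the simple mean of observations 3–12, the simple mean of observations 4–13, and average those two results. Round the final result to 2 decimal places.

522.85

Sum over 3–12: 727 + 757 + 455 + 656 + 891 + 253 + 504 + 336 + 504 + 457 = 5540
Sum over 4–13: 757 + 455 + 656 + 891 + 253 + 504 + 336 + 504 + 457 + 104 = 4917
CMA at t=8 = (5540 + 4917) / (2·10) = 10457 / 20 = 522.85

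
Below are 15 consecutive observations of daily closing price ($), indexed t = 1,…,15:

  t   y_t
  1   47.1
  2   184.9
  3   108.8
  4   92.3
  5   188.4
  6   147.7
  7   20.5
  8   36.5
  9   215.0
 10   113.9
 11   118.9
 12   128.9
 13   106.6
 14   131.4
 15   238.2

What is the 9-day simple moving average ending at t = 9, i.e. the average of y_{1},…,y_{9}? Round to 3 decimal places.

115.689

Sum of periods 1–9: 47.1 + 184.9 + 108.8 + 92.3 + 188.4 + 147.7 + 20.5 + 36.5 + 215.0 = 1041.2
Divide by 9: 1041.2 / 9 = 115.689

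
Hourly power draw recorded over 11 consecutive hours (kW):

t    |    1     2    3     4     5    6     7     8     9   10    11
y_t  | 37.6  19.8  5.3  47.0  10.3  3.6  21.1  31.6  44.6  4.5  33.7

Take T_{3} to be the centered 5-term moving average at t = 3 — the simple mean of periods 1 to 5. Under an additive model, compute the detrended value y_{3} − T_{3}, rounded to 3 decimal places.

-18.700

Trend T_3 = (37.6 + 19.8 + 5.3 + 47.0 + 10.3) / 5 = 120.0/5 = 24.00000
Detrended value: 5.3 − 24.00000 = -18.700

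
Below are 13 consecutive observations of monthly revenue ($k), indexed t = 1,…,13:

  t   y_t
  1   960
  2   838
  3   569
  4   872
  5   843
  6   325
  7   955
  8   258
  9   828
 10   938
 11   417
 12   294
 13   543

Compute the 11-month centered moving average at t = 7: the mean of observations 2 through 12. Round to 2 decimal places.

648.82

Sum of periods 2–12: 838 + 569 + 872 + 843 + 325 + 955 + 258 + 828 + 938 + 417 + 294 = 7137
Divide by 11: 7137 / 11 = 648.82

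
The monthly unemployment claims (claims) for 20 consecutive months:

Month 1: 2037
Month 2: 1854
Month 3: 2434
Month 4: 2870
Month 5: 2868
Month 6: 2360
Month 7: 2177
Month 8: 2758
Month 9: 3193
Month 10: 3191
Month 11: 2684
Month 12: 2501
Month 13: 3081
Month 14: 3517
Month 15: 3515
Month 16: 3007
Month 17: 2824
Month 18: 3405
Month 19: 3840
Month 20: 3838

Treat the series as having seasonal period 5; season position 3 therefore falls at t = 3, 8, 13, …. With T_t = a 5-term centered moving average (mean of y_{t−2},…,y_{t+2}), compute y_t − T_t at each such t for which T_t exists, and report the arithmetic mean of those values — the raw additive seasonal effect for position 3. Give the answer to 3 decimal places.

21.800

Season position 3 occurs at t = 3, 8, 13, 18 (where T_t is defined).
t=3: T_3 = 2412.60000; y_3 − T_3 = 2434 − 2412.60000 = 21.40000
t=8: T_8 = 2735.80000; y_8 − T_8 = 2758 − 2735.80000 = 22.20000
t=13: T_13 = 3059.60000; y_13 − T_13 = 3081 − 3059.60000 = 21.40000
t=18: T_18 = 3382.80000; y_18 − T_18 = 3405 − 3382.80000 = 22.20000
Mean deviation: (21.40000 + 22.20000 + 21.40000 + 22.20000) / 4 = 21.800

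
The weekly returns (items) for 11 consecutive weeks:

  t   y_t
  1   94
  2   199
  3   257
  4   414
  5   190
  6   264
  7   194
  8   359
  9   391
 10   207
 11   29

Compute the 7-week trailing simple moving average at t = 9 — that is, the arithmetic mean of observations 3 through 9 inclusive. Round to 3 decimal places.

295.571

Sum of periods 3–9: 257 + 414 + 190 + 264 + 194 + 359 + 391 = 2069
Divide by 7: 2069 / 7 = 295.571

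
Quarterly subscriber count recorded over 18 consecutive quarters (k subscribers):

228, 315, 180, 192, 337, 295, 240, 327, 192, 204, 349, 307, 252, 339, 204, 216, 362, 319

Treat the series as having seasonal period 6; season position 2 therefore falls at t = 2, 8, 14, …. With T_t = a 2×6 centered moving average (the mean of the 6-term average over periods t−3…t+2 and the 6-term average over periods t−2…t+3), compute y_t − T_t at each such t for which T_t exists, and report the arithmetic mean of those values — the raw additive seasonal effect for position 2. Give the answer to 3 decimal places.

Season position 2 occurs at t = 8, 14 (where T_t is defined).
t=8: T_8 = 266.83333; y_8 − T_8 = 327 − 266.83333 = 60.16667
t=14: T_14 = 278.91667; y_14 − T_14 = 339 − 278.91667 = 60.08333
Mean deviation: (60.16667 + 60.08333) / 2 = 60.125

60.125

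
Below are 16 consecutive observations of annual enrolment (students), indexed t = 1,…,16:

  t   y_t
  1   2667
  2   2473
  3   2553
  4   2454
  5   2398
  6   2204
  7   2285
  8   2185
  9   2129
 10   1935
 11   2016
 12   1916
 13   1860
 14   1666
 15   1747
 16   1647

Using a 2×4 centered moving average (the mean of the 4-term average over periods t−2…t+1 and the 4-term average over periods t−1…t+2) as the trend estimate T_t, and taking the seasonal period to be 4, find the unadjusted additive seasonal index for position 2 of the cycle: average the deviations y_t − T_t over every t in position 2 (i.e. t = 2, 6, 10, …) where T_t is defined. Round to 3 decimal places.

-97.625

Season position 2 occurs at t = 6, 10, 14 (where T_t is defined).
t=6: T_6 = 2301.62500; y_6 − T_6 = 2204 − 2301.62500 = -97.62500
t=10: T_10 = 2032.62500; y_10 − T_10 = 1935 − 2032.62500 = -97.62500
t=14: T_14 = 1763.62500; y_14 − T_14 = 1666 − 1763.62500 = -97.62500
Mean deviation: (-97.62500 + -97.62500 + -97.62500) / 3 = -97.625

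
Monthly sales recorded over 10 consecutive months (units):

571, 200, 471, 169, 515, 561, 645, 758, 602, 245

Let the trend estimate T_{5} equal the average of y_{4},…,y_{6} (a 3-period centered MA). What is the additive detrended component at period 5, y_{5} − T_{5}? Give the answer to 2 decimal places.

100.00

Trend T_5 = (169 + 515 + 561) / 3 = 1245/3 = 415.0000
Detrended value: 515 − 415.0000 = 100.00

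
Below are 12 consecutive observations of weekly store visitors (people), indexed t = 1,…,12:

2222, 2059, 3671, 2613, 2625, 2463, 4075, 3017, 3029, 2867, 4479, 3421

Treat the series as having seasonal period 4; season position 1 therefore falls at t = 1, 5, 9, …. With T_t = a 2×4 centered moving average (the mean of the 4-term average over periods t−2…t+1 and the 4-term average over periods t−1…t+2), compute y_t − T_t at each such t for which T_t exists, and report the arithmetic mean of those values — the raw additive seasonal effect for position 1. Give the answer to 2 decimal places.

-268.50

Season position 1 occurs at t = 5, 9 (where T_t is defined).
t=5: T_5 = 2893.5000; y_5 − T_5 = 2625 − 2893.5000 = -268.5000
t=9: T_9 = 3297.5000; y_9 − T_9 = 3029 − 3297.5000 = -268.5000
Mean deviation: (-268.5000 + -268.5000) / 2 = -268.50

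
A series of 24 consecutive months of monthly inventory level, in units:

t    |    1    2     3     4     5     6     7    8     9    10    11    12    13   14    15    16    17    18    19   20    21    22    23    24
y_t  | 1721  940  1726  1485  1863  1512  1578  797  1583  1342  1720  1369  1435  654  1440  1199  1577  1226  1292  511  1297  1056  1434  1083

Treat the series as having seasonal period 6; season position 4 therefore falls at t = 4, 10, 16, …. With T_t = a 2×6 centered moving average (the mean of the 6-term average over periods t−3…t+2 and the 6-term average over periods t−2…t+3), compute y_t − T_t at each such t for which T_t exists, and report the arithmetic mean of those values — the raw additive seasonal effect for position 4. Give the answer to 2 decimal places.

Season position 4 occurs at t = 4, 10, 16 (where T_t is defined).
t=4: T_4 = 1529.2500; y_4 − T_4 = 1485 − 1529.2500 = -44.2500
t=10: T_10 = 1386.2500; y_10 − T_10 = 1342 − 1386.2500 = -44.2500
t=16: T_16 = 1243.2500; y_16 − T_16 = 1199 − 1243.2500 = -44.2500
Mean deviation: (-44.2500 + -44.2500 + -44.2500) / 3 = -44.25

-44.25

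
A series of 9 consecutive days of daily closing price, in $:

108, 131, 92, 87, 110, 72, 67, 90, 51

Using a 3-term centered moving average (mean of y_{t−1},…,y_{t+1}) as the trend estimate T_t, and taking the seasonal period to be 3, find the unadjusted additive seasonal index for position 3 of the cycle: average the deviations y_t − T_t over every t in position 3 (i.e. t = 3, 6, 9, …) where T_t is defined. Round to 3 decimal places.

-11.167

Season position 3 occurs at t = 3, 6 (where T_t is defined).
t=3: T_3 = 103.33333; y_3 − T_3 = 92 − 103.33333 = -11.33333
t=6: T_6 = 83.00000; y_6 − T_6 = 72 − 83.00000 = -11.00000
Mean deviation: (-11.33333 + -11.00000) / 2 = -11.167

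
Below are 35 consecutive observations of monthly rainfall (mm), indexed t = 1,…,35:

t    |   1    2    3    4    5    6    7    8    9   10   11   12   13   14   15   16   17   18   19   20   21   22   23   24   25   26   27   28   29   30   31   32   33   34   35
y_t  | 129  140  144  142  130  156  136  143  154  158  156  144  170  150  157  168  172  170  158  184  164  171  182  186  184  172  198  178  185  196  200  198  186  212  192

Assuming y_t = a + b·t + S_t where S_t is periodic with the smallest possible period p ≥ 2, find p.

First differences y_{t+1} − y_t: 11, 4, -2, -12, 26, -20, 7, 11, 4, -2, -12, 26, -20, 7, 11, 4, …
The difference pattern repeats every 7 terms and not for any smaller step, so p = 7.

7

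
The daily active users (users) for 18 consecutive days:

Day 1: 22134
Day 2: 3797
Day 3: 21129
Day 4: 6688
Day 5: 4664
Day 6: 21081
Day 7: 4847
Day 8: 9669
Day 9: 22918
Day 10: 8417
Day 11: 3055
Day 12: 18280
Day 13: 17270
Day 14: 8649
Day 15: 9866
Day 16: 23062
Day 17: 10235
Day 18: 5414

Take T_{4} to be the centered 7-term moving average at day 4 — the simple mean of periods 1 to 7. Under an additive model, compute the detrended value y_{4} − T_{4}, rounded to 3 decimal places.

Trend T_4 = (22134 + 3797 + 21129 + 6688 + 4664 + 21081 + 4847) / 7 = 84340/7 = 12048.57143
Detrended value: 6688 − 12048.57143 = -5360.571

-5360.571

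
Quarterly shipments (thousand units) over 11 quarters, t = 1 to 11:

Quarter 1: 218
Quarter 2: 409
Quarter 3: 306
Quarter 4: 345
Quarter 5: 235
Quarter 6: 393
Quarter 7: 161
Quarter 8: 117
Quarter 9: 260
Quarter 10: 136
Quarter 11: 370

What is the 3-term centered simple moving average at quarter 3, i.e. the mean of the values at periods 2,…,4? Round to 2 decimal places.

353.33

Sum of periods 2–4: 409 + 306 + 345 = 1060
Divide by 3: 1060 / 3 = 353.33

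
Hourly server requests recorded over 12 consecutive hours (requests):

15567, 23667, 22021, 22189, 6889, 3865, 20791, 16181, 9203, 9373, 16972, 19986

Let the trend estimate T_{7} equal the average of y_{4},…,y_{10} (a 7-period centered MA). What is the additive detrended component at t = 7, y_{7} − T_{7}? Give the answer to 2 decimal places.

Trend T_7 = (22189 + 6889 + 3865 + 20791 + 16181 + 9203 + 9373) / 7 = 88491/7 = 12641.5714
Detrended value: 20791 − 12641.5714 = 8149.43

8149.43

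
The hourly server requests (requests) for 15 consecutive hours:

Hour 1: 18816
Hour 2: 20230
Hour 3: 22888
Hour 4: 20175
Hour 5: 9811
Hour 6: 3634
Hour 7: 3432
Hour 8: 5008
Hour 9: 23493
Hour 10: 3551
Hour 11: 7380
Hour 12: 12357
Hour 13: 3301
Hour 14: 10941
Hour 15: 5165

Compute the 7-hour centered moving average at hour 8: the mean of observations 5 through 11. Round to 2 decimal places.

8044.14

Sum of periods 5–11: 9811 + 3634 + 3432 + 5008 + 23493 + 3551 + 7380 = 56309
Divide by 7: 56309 / 7 = 8044.14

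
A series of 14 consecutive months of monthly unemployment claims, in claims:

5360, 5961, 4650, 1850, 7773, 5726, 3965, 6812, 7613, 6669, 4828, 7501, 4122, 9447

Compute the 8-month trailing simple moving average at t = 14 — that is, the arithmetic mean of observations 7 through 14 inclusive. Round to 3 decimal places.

Sum of periods 7–14: 3965 + 6812 + 7613 + 6669 + 4828 + 7501 + 4122 + 9447 = 50957
Divide by 8: 50957 / 8 = 6369.625

6369.625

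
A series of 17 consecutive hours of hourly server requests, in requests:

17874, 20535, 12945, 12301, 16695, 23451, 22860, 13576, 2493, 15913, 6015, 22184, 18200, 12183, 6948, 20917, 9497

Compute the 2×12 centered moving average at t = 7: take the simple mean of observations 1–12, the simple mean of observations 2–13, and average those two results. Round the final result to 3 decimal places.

Sum over 1–12: 17874 + 20535 + 12945 + 12301 + 16695 + 23451 + 22860 + 13576 + 2493 + 15913 + 6015 + 22184 = 186842
Sum over 2–13: 20535 + 12945 + 12301 + 16695 + 23451 + 22860 + 13576 + 2493 + 15913 + 6015 + 22184 + 18200 = 187168
CMA at t=7 = (186842 + 187168) / (2·12) = 374010 / 24 = 15583.750

15583.750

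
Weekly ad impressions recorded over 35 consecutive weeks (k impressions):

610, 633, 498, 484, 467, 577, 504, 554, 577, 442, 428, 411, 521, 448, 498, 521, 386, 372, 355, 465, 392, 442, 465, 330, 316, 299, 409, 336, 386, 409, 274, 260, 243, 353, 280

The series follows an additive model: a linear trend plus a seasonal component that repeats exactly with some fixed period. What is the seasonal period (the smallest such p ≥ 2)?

7

First differences y_{t+1} − y_t: 23, -135, -14, -17, 110, -73, 50, 23, -135, -14, -17, 110, -73, 50, 23, -135, …
The difference pattern repeats every 7 terms and not for any smaller step, so p = 7.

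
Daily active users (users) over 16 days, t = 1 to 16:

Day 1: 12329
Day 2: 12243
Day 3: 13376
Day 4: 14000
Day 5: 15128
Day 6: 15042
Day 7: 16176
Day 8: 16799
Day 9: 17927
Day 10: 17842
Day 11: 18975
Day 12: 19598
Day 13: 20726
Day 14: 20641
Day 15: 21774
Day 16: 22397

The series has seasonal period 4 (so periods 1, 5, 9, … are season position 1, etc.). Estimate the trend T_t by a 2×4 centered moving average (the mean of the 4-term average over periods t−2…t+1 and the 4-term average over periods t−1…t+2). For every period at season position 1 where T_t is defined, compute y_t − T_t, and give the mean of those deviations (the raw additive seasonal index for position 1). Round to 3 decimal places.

391.250

Season position 1 occurs at t = 5, 9, 13 (where T_t is defined).
t=5: T_5 = 14736.50000; y_5 − T_5 = 15128 − 14736.50000 = 391.50000
t=9: T_9 = 17535.87500; y_9 − T_9 = 17927 − 17535.87500 = 391.12500
t=13: T_13 = 20334.87500; y_13 − T_13 = 20726 − 20334.87500 = 391.12500
Mean deviation: (391.50000 + 391.12500 + 391.12500) / 3 = 391.250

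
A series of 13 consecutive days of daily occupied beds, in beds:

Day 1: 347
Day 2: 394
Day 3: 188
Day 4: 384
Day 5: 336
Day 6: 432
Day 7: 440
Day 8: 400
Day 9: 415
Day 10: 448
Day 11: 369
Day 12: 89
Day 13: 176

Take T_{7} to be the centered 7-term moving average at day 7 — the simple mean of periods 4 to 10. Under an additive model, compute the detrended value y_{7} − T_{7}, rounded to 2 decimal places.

Trend T_7 = (384 + 336 + 432 + 440 + 400 + 415 + 448) / 7 = 2855/7 = 407.8571
Detrended value: 440 − 407.8571 = 32.14

32.14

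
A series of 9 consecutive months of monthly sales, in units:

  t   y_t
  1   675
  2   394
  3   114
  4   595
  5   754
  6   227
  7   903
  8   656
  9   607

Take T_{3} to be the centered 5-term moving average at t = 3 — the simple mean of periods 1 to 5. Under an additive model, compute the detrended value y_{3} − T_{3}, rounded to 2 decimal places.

Trend T_3 = (675 + 394 + 114 + 595 + 754) / 5 = 2532/5 = 506.4000
Detrended value: 114 − 506.4000 = -392.40

-392.40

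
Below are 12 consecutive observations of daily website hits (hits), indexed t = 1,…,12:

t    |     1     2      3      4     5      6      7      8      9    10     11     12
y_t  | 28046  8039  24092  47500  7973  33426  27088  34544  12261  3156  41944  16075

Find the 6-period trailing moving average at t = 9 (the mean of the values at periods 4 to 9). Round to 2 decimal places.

Sum of periods 4–9: 47500 + 7973 + 33426 + 27088 + 34544 + 12261 = 162792
Divide by 6: 162792 / 6 = 27132.00

27132.00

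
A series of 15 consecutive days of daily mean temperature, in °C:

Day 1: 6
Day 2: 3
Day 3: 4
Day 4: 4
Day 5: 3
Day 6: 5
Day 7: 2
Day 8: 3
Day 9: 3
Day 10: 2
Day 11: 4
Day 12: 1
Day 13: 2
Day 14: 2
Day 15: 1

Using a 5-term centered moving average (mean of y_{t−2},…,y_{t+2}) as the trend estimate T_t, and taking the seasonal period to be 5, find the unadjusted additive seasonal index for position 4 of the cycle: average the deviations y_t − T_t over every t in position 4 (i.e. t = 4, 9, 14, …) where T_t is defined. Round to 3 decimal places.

Season position 4 occurs at t = 4, 9 (where T_t is defined).
t=4: T_4 = 3.80000; y_4 − T_4 = 4 − 3.80000 = 0.20000
t=9: T_9 = 2.80000; y_9 − T_9 = 3 − 2.80000 = 0.20000
Mean deviation: (0.20000 + 0.20000) / 2 = 0.200

0.200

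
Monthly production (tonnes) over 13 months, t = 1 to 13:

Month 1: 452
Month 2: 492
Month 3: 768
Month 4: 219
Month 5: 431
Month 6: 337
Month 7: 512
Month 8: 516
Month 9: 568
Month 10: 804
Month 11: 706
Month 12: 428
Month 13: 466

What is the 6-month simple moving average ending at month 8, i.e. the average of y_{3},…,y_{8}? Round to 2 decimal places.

Sum of periods 3–8: 768 + 219 + 431 + 337 + 512 + 516 = 2783
Divide by 6: 2783 / 6 = 463.83

463.83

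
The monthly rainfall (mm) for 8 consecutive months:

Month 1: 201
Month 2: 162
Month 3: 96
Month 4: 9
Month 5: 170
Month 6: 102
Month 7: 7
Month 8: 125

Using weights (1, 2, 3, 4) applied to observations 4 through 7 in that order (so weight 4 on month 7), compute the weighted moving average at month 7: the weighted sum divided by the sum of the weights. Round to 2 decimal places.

68.30

Weighted sum: 1·9 + 2·170 + 3·102 + 4·7 = 9 + 340 + 306 + 28 = 683
Weight total: 1 + 2 + 3 + 4 = 10
WMA = 683 / 10 = 68.30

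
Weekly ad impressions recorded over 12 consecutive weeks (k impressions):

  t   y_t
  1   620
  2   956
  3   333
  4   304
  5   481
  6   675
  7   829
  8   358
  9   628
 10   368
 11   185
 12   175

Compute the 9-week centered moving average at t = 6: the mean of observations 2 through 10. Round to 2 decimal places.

Sum of periods 2–10: 956 + 333 + 304 + 481 + 675 + 829 + 358 + 628 + 368 = 4932
Divide by 9: 4932 / 9 = 548.00

548.00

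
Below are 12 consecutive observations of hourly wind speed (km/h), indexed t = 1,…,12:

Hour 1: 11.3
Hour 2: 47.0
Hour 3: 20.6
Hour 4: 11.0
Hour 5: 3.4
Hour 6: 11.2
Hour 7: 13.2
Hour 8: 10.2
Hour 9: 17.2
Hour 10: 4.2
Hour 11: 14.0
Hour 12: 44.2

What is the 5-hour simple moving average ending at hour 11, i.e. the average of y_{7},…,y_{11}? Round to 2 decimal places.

11.76

Sum of periods 7–11: 13.2 + 10.2 + 17.2 + 4.2 + 14.0 = 58.8
Divide by 5: 58.8 / 5 = 11.76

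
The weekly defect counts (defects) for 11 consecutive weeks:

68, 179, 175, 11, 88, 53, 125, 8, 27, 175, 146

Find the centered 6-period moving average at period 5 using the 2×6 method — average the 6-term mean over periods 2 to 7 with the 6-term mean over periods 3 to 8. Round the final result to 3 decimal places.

90.917

Sum over 2–7: 179 + 175 + 11 + 88 + 53 + 125 = 631
Sum over 3–8: 175 + 11 + 88 + 53 + 125 + 8 = 460
CMA at t=5 = (631 + 460) / (2·6) = 1091 / 12 = 90.917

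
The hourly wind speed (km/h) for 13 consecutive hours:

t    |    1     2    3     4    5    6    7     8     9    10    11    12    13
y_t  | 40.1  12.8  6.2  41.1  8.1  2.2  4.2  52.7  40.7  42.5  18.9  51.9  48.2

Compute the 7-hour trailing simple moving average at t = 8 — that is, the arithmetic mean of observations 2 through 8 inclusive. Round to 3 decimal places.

18.186

Sum of periods 2–8: 12.8 + 6.2 + 41.1 + 8.1 + 2.2 + 4.2 + 52.7 = 127.3
Divide by 7: 127.3 / 7 = 18.186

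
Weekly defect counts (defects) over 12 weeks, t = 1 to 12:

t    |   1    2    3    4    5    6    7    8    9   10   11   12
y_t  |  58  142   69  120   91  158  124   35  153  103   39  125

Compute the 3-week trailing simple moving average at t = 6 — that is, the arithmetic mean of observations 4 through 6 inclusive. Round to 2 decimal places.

Sum of periods 4–6: 120 + 91 + 158 = 369
Divide by 3: 369 / 3 = 123.00

123.00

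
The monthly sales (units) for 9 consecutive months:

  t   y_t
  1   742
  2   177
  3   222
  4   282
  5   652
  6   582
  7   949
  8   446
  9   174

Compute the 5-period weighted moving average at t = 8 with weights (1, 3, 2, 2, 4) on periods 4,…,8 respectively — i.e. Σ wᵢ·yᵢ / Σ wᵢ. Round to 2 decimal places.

590.33

Weighted sum: 1·282 + 3·652 + 2·582 + 2·949 + 4·446 = 282 + 1956 + 1164 + 1898 + 1784 = 7084
Weight total: 1 + 3 + 2 + 2 + 4 = 12
WMA = 7084 / 12 = 590.33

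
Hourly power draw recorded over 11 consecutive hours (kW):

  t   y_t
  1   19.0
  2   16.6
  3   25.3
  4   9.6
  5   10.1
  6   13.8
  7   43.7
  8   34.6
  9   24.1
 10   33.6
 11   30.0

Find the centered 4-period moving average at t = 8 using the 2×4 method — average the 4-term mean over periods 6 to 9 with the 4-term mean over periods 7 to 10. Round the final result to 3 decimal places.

31.525

Sum over 6–9: 13.8 + 43.7 + 34.6 + 24.1 = 116.2
Sum over 7–10: 43.7 + 34.6 + 24.1 + 33.6 = 136.0
CMA at t=8 = (116.2 + 136.0) / (2·4) = 252.2 / 8 = 31.525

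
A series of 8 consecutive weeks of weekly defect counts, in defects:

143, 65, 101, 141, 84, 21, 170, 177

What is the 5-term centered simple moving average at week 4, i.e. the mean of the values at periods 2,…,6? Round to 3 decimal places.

Sum of periods 2–6: 65 + 101 + 141 + 84 + 21 = 412
Divide by 5: 412 / 5 = 82.400

82.400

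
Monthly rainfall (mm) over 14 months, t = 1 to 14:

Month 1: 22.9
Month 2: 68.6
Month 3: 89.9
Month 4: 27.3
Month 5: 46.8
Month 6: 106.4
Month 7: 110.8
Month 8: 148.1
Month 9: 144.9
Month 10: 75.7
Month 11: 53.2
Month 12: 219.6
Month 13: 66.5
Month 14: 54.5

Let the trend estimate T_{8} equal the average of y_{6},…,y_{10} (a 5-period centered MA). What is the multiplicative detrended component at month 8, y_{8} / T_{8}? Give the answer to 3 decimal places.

1.264

Trend T_8 = (106.4 + 110.8 + 148.1 + 144.9 + 75.7) / 5 = 585.9/5 = 117.18000
Ratio to trend: 148.1 / 117.18000 = 1.264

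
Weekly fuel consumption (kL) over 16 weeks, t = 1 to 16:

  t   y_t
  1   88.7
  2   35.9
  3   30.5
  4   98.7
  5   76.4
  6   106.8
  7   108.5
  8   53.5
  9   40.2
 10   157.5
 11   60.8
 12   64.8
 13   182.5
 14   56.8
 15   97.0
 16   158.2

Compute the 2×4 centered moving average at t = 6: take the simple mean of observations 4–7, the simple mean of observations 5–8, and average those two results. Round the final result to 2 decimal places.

91.95

Sum over 4–7: 98.7 + 76.4 + 106.8 + 108.5 = 390.4
Sum over 5–8: 76.4 + 106.8 + 108.5 + 53.5 = 345.2
CMA at t=6 = (390.4 + 345.2) / (2·4) = 735.6 / 8 = 91.95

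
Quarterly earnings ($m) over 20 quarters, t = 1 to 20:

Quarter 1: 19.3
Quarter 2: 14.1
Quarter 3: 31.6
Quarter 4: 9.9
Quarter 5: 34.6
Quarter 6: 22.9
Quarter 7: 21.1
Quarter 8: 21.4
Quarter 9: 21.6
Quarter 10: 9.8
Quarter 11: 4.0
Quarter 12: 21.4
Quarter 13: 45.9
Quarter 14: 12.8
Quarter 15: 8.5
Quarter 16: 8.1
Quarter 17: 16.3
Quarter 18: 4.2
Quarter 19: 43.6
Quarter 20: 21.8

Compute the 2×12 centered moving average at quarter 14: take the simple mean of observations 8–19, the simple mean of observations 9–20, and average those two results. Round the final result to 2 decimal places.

Sum over 8–19: 21.4 + 21.6 + 9.8 + 4.0 + 21.4 + 45.9 + 12.8 + 8.5 + 8.1 + 16.3 + 4.2 + 43.6 = 217.6
Sum over 9–20: 21.6 + 9.8 + 4.0 + 21.4 + 45.9 + 12.8 + 8.5 + 8.1 + 16.3 + 4.2 + 43.6 + 21.8 = 218.0
CMA at t=14 = (217.6 + 218.0) / (2·12) = 435.6 / 24 = 18.15

18.15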